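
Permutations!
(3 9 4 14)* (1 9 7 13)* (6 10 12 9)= (1 6 10 12 9 4 14 3 7 13)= [0, 6, 2, 7, 14, 5, 10, 13, 8, 4, 12, 11, 9, 1, 3]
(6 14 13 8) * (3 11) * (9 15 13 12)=(3 11)(6 14 12 9 15 13 8)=[0, 1, 2, 11, 4, 5, 14, 7, 6, 15, 10, 3, 9, 8, 12, 13]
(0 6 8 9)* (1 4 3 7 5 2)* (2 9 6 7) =(0 7 5 9)(1 4 3 2)(6 8) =[7, 4, 1, 2, 3, 9, 8, 5, 6, 0]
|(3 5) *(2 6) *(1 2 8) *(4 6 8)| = 6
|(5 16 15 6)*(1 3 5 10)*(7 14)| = |(1 3 5 16 15 6 10)(7 14)| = 14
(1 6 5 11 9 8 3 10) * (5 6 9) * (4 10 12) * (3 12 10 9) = (1 3 10)(4 9 8 12)(5 11) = [0, 3, 2, 10, 9, 11, 6, 7, 12, 8, 1, 5, 4]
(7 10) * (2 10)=(2 10 7)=[0, 1, 10, 3, 4, 5, 6, 2, 8, 9, 7]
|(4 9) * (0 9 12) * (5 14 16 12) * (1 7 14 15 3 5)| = 24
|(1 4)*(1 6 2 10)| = |(1 4 6 2 10)| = 5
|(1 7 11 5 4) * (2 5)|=|(1 7 11 2 5 4)|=6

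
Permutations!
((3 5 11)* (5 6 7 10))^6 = (11)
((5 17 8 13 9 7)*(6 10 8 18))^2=((5 17 18 6 10 8 13 9 7))^2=(5 18 10 13 7 17 6 8 9)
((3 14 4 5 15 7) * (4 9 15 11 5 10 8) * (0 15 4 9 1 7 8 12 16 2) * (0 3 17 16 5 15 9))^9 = ((0 9 4 10 12 5 11 15 8)(1 7 17 16 2 3 14))^9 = (1 17 2 14 7 16 3)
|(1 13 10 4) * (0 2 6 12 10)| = |(0 2 6 12 10 4 1 13)| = 8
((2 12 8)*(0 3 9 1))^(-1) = (0 1 9 3)(2 8 12) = ((0 3 9 1)(2 12 8))^(-1)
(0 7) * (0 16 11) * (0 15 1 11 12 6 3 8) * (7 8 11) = [8, 7, 2, 11, 4, 5, 3, 16, 0, 9, 10, 15, 6, 13, 14, 1, 12] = (0 8)(1 7 16 12 6 3 11 15)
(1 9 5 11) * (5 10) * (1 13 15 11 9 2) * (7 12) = (1 2)(5 9 10)(7 12)(11 13 15) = [0, 2, 1, 3, 4, 9, 6, 12, 8, 10, 5, 13, 7, 15, 14, 11]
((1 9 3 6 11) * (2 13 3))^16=((1 9 2 13 3 6 11))^16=(1 2 3 11 9 13 6)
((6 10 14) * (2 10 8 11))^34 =((2 10 14 6 8 11))^34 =(2 8 14)(6 10 11)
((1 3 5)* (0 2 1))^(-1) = (0 5 3 1 2)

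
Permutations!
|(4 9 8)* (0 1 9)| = 5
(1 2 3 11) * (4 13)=[0, 2, 3, 11, 13, 5, 6, 7, 8, 9, 10, 1, 12, 4]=(1 2 3 11)(4 13)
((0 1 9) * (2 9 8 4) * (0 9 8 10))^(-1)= ((0 1 10)(2 8 4))^(-1)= (0 10 1)(2 4 8)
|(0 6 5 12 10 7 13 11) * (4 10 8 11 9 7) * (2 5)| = |(0 6 2 5 12 8 11)(4 10)(7 13 9)| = 42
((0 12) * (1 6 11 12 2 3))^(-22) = ((0 2 3 1 6 11 12))^(-22) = (0 12 11 6 1 3 2)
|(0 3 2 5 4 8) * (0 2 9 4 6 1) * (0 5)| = |(0 3 9 4 8 2)(1 5 6)| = 6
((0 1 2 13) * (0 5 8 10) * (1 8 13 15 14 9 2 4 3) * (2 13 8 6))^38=((0 6 2 15 14 9 13 5 8 10)(1 4 3))^38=(0 8 13 14 2)(1 3 4)(5 9 15 6 10)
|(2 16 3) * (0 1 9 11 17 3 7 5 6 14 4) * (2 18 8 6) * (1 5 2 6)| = |(0 5 6 14 4)(1 9 11 17 3 18 8)(2 16 7)| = 105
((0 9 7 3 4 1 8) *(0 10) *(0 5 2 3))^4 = ((0 9 7)(1 8 10 5 2 3 4))^4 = (0 9 7)(1 2 8 3 10 4 5)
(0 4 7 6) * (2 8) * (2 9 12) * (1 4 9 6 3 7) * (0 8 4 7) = (0 9 12 2 4 1 7 3)(6 8) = [9, 7, 4, 0, 1, 5, 8, 3, 6, 12, 10, 11, 2]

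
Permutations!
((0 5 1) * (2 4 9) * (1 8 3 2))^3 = (0 3 9 5 2 1 8 4)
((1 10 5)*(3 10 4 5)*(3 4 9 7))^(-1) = (1 5 4 10 3 7 9)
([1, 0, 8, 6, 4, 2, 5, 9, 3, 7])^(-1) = [1, 0, 5, 8, 4, 6, 3, 9, 2, 7]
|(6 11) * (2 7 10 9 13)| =|(2 7 10 9 13)(6 11)| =10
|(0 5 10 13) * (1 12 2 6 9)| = 20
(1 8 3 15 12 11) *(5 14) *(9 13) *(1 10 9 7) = (1 8 3 15 12 11 10 9 13 7)(5 14) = [0, 8, 2, 15, 4, 14, 6, 1, 3, 13, 9, 10, 11, 7, 5, 12]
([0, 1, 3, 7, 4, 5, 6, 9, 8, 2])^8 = [0, 1, 2, 3, 4, 5, 6, 7, 8, 9]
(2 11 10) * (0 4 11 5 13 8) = (0 4 11 10 2 5 13 8) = [4, 1, 5, 3, 11, 13, 6, 7, 0, 9, 2, 10, 12, 8]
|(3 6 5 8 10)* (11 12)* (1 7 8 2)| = 8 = |(1 7 8 10 3 6 5 2)(11 12)|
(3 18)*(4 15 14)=(3 18)(4 15 14)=[0, 1, 2, 18, 15, 5, 6, 7, 8, 9, 10, 11, 12, 13, 4, 14, 16, 17, 3]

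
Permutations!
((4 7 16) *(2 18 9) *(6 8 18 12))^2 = ((2 12 6 8 18 9)(4 7 16))^2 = (2 6 18)(4 16 7)(8 9 12)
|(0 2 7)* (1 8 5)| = 3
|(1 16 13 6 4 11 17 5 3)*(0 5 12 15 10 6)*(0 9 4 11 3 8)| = |(0 5 8)(1 16 13 9 4 3)(6 11 17 12 15 10)| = 6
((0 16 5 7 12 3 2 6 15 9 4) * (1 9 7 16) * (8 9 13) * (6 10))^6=((0 1 13 8 9 4)(2 10 6 15 7 12 3)(5 16))^6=(16)(2 3 12 7 15 6 10)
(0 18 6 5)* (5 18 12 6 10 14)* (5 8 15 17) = (0 12 6 18 10 14 8 15 17 5) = [12, 1, 2, 3, 4, 0, 18, 7, 15, 9, 14, 11, 6, 13, 8, 17, 16, 5, 10]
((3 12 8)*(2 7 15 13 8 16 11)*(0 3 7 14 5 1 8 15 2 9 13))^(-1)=((0 3 12 16 11 9 13 15)(1 8 7 2 14 5))^(-1)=(0 15 13 9 11 16 12 3)(1 5 14 2 7 8)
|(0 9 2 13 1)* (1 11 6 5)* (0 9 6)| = |(0 6 5 1 9 2 13 11)| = 8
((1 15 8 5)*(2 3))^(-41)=(1 5 8 15)(2 3)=((1 15 8 5)(2 3))^(-41)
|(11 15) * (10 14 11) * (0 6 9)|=12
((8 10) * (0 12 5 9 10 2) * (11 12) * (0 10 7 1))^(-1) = ((0 11 12 5 9 7 1)(2 10 8))^(-1) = (0 1 7 9 5 12 11)(2 8 10)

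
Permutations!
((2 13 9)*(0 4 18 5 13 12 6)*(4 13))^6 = (18) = ((0 13 9 2 12 6)(4 18 5))^6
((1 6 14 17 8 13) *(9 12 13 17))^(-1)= ((1 6 14 9 12 13)(8 17))^(-1)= (1 13 12 9 14 6)(8 17)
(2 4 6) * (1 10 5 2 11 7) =(1 10 5 2 4 6 11 7) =[0, 10, 4, 3, 6, 2, 11, 1, 8, 9, 5, 7]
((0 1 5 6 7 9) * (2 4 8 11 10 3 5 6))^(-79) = (0 1 6 7 9)(2 3 11 4 5 10 8)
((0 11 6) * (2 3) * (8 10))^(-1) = (0 6 11)(2 3)(8 10)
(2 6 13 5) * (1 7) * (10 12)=[0, 7, 6, 3, 4, 2, 13, 1, 8, 9, 12, 11, 10, 5]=(1 7)(2 6 13 5)(10 12)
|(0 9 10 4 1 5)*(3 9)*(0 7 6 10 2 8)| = |(0 3 9 2 8)(1 5 7 6 10 4)| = 30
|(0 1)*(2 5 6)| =|(0 1)(2 5 6)| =6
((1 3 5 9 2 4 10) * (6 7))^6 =((1 3 5 9 2 4 10)(6 7))^6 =(1 10 4 2 9 5 3)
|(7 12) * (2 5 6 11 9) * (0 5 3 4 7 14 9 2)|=|(0 5 6 11 2 3 4 7 12 14 9)|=11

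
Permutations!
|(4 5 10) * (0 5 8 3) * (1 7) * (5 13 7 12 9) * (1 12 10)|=|(0 13 7 12 9 5 1 10 4 8 3)|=11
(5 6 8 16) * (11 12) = (5 6 8 16)(11 12) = [0, 1, 2, 3, 4, 6, 8, 7, 16, 9, 10, 12, 11, 13, 14, 15, 5]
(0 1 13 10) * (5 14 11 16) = (0 1 13 10)(5 14 11 16) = [1, 13, 2, 3, 4, 14, 6, 7, 8, 9, 0, 16, 12, 10, 11, 15, 5]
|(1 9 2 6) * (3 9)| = 5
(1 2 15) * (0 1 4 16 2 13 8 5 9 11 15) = (0 1 13 8 5 9 11 15 4 16 2) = [1, 13, 0, 3, 16, 9, 6, 7, 5, 11, 10, 15, 12, 8, 14, 4, 2]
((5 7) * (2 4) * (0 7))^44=((0 7 5)(2 4))^44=(0 5 7)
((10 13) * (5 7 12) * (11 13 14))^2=(5 12 7)(10 11)(13 14)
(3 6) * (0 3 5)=(0 3 6 5)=[3, 1, 2, 6, 4, 0, 5]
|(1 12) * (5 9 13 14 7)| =10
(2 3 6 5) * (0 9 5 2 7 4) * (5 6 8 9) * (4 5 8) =(0 8 9 6 2 3 4)(5 7) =[8, 1, 3, 4, 0, 7, 2, 5, 9, 6]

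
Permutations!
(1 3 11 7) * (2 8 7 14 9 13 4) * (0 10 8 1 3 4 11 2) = (0 10 8 7 3 2 1 4)(9 13 11 14) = [10, 4, 1, 2, 0, 5, 6, 3, 7, 13, 8, 14, 12, 11, 9]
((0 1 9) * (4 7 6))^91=(0 1 9)(4 7 6)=((0 1 9)(4 7 6))^91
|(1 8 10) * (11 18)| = 6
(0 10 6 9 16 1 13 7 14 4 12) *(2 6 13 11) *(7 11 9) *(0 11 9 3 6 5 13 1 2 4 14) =(0 10 1 3 6 7)(2 5 13 9 16)(4 12 11) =[10, 3, 5, 6, 12, 13, 7, 0, 8, 16, 1, 4, 11, 9, 14, 15, 2]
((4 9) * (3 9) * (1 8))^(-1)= ((1 8)(3 9 4))^(-1)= (1 8)(3 4 9)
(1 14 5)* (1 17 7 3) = [0, 14, 2, 1, 4, 17, 6, 3, 8, 9, 10, 11, 12, 13, 5, 15, 16, 7] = (1 14 5 17 7 3)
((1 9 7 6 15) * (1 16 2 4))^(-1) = (1 4 2 16 15 6 7 9)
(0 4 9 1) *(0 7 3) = (0 4 9 1 7 3) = [4, 7, 2, 0, 9, 5, 6, 3, 8, 1]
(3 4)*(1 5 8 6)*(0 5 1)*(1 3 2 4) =(0 5 8 6)(1 3)(2 4) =[5, 3, 4, 1, 2, 8, 0, 7, 6]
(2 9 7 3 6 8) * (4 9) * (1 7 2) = (1 7 3 6 8)(2 4 9) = [0, 7, 4, 6, 9, 5, 8, 3, 1, 2]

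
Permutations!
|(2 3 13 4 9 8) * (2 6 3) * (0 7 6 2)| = |(0 7 6 3 13 4 9 8 2)| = 9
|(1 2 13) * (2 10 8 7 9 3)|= |(1 10 8 7 9 3 2 13)|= 8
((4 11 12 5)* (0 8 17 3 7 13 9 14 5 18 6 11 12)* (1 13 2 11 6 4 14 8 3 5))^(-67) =((0 3 7 2 11)(1 13 9 8 17 5 14)(4 12 18))^(-67) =(0 2 3 11 7)(1 8 14 9 5 13 17)(4 18 12)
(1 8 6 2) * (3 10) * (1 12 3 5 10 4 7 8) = [0, 1, 12, 4, 7, 10, 2, 8, 6, 9, 5, 11, 3] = (2 12 3 4 7 8 6)(5 10)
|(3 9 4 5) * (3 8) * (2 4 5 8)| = 6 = |(2 4 8 3 9 5)|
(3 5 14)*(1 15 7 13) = (1 15 7 13)(3 5 14) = [0, 15, 2, 5, 4, 14, 6, 13, 8, 9, 10, 11, 12, 1, 3, 7]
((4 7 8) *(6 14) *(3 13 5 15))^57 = ((3 13 5 15)(4 7 8)(6 14))^57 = (3 13 5 15)(6 14)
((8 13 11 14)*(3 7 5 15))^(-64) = ((3 7 5 15)(8 13 11 14))^(-64) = (15)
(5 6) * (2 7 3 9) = (2 7 3 9)(5 6) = [0, 1, 7, 9, 4, 6, 5, 3, 8, 2]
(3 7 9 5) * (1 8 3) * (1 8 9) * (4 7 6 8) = (1 9 5 4 7)(3 6 8) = [0, 9, 2, 6, 7, 4, 8, 1, 3, 5]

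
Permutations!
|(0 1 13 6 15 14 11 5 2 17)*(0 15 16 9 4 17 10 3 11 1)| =45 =|(1 13 6 16 9 4 17 15 14)(2 10 3 11 5)|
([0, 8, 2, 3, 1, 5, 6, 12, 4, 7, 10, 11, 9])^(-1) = (1 4 8)(7 9 12)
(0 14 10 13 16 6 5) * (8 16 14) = [8, 1, 2, 3, 4, 0, 5, 7, 16, 9, 13, 11, 12, 14, 10, 15, 6] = (0 8 16 6 5)(10 13 14)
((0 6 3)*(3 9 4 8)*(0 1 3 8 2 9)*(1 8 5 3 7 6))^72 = (9)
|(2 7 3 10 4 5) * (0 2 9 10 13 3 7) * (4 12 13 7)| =|(0 2)(3 7 4 5 9 10 12 13)| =8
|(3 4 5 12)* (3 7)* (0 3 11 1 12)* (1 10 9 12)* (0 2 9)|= |(0 3 4 5 2 9 12 7 11 10)|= 10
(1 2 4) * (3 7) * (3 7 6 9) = (1 2 4)(3 6 9) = [0, 2, 4, 6, 1, 5, 9, 7, 8, 3]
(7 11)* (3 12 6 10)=(3 12 6 10)(7 11)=[0, 1, 2, 12, 4, 5, 10, 11, 8, 9, 3, 7, 6]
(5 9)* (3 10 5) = (3 10 5 9) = [0, 1, 2, 10, 4, 9, 6, 7, 8, 3, 5]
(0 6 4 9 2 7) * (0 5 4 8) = (0 6 8)(2 7 5 4 9) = [6, 1, 7, 3, 9, 4, 8, 5, 0, 2]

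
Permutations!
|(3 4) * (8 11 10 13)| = 4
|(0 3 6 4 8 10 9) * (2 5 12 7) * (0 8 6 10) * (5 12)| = |(0 3 10 9 8)(2 12 7)(4 6)| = 30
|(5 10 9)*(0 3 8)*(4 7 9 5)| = |(0 3 8)(4 7 9)(5 10)| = 6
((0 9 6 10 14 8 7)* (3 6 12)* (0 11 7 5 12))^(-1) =(0 9)(3 12 5 8 14 10 6)(7 11)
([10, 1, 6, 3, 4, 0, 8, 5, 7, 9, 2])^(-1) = [5, 1, 10, 3, 4, 7, 2, 8, 6, 9, 0]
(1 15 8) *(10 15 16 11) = (1 16 11 10 15 8) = [0, 16, 2, 3, 4, 5, 6, 7, 1, 9, 15, 10, 12, 13, 14, 8, 11]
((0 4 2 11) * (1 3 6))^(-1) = (0 11 2 4)(1 6 3)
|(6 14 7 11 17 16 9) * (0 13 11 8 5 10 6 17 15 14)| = 30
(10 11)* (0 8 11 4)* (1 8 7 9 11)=[7, 8, 2, 3, 0, 5, 6, 9, 1, 11, 4, 10]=(0 7 9 11 10 4)(1 8)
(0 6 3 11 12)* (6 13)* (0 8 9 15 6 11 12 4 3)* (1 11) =(0 13 1 11 4 3 12 8 9 15 6) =[13, 11, 2, 12, 3, 5, 0, 7, 9, 15, 10, 4, 8, 1, 14, 6]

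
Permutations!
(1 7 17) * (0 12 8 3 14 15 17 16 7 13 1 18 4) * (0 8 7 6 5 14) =[12, 13, 2, 0, 8, 14, 5, 16, 3, 9, 10, 11, 7, 1, 15, 17, 6, 18, 4] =(0 12 7 16 6 5 14 15 17 18 4 8 3)(1 13)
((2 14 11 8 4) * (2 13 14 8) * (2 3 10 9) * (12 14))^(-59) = ((2 8 4 13 12 14 11 3 10 9))^(-59) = (2 8 4 13 12 14 11 3 10 9)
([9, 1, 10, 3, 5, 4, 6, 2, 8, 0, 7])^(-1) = [9, 1, 7, 3, 5, 4, 6, 10, 8, 0, 2]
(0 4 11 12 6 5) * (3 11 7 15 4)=(0 3 11 12 6 5)(4 7 15)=[3, 1, 2, 11, 7, 0, 5, 15, 8, 9, 10, 12, 6, 13, 14, 4]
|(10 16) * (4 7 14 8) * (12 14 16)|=7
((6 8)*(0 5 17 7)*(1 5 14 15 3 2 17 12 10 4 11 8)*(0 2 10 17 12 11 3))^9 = (1 6 8 11 5)(2 12 17 7)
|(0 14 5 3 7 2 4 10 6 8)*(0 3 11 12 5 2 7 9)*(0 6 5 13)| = 36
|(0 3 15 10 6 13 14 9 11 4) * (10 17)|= 11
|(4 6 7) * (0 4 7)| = |(7)(0 4 6)| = 3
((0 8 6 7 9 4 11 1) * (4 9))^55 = (0 1 11 4 7 6 8)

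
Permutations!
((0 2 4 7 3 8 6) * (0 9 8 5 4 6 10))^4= (0 8 6)(2 10 9)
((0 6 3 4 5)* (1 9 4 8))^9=((0 6 3 8 1 9 4 5))^9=(0 6 3 8 1 9 4 5)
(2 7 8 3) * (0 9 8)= (0 9 8 3 2 7)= [9, 1, 7, 2, 4, 5, 6, 0, 3, 8]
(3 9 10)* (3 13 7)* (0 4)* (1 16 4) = (0 1 16 4)(3 9 10 13 7) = [1, 16, 2, 9, 0, 5, 6, 3, 8, 10, 13, 11, 12, 7, 14, 15, 4]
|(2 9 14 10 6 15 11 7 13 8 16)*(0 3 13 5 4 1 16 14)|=|(0 3 13 8 14 10 6 15 11 7 5 4 1 16 2 9)|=16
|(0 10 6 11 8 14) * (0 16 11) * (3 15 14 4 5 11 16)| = 12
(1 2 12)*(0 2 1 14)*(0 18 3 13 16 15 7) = (0 2 12 14 18 3 13 16 15 7) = [2, 1, 12, 13, 4, 5, 6, 0, 8, 9, 10, 11, 14, 16, 18, 7, 15, 17, 3]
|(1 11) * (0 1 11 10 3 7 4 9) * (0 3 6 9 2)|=|(11)(0 1 10 6 9 3 7 4 2)|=9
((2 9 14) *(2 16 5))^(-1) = ((2 9 14 16 5))^(-1) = (2 5 16 14 9)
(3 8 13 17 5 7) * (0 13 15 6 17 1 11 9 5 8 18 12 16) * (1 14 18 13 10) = (0 10 1 11 9 5 7 3 13 14 18 12 16)(6 17 8 15) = [10, 11, 2, 13, 4, 7, 17, 3, 15, 5, 1, 9, 16, 14, 18, 6, 0, 8, 12]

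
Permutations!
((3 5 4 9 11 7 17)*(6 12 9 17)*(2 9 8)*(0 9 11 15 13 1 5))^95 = (0 5 9 4 15 17 13 3 1)(2 8 12 6 7 11)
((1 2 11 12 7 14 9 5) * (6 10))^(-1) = (1 5 9 14 7 12 11 2)(6 10)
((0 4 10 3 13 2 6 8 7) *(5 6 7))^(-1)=((0 4 10 3 13 2 7)(5 6 8))^(-1)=(0 7 2 13 3 10 4)(5 8 6)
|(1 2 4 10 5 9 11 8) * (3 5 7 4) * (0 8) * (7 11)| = |(0 8 1 2 3 5 9 7 4 10 11)| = 11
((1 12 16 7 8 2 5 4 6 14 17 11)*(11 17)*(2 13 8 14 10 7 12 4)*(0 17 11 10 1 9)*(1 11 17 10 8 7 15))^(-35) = (17)(0 6 15 9 4 10 11 1)(2 5)(7 14 8 13)(12 16)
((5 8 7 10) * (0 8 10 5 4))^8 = (0 7 10)(4 8 5)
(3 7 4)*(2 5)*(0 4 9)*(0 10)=(0 4 3 7 9 10)(2 5)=[4, 1, 5, 7, 3, 2, 6, 9, 8, 10, 0]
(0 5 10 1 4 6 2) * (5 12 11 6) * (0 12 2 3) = [2, 4, 12, 0, 5, 10, 3, 7, 8, 9, 1, 6, 11] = (0 2 12 11 6 3)(1 4 5 10)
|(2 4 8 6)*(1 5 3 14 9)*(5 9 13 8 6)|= 30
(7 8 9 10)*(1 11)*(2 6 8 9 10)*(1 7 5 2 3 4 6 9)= (1 11 7)(2 9 3 4 6 8 10 5)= [0, 11, 9, 4, 6, 2, 8, 1, 10, 3, 5, 7]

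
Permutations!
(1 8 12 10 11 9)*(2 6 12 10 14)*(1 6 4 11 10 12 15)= [0, 8, 4, 3, 11, 5, 15, 7, 12, 6, 10, 9, 14, 13, 2, 1]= (1 8 12 14 2 4 11 9 6 15)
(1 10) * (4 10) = (1 4 10) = [0, 4, 2, 3, 10, 5, 6, 7, 8, 9, 1]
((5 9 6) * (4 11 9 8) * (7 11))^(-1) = ((4 7 11 9 6 5 8))^(-1) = (4 8 5 6 9 11 7)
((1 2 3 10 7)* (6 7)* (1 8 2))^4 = (2 7 10)(3 8 6)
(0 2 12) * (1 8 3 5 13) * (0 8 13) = (0 2 12 8 3 5)(1 13) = [2, 13, 12, 5, 4, 0, 6, 7, 3, 9, 10, 11, 8, 1]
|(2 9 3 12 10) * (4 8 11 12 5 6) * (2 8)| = |(2 9 3 5 6 4)(8 11 12 10)| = 12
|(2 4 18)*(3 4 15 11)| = 6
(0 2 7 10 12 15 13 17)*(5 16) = [2, 1, 7, 3, 4, 16, 6, 10, 8, 9, 12, 11, 15, 17, 14, 13, 5, 0] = (0 2 7 10 12 15 13 17)(5 16)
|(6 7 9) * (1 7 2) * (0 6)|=6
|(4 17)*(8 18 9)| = |(4 17)(8 18 9)| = 6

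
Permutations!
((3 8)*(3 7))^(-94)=(3 7 8)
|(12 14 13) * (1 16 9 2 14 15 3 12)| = |(1 16 9 2 14 13)(3 12 15)| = 6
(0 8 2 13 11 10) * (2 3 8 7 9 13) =(0 7 9 13 11 10)(3 8) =[7, 1, 2, 8, 4, 5, 6, 9, 3, 13, 0, 10, 12, 11]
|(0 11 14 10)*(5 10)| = 5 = |(0 11 14 5 10)|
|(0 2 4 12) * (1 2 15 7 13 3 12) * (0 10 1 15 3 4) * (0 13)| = |(0 3 12 10 1 2 13 4 15 7)| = 10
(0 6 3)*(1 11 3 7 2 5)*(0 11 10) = [6, 10, 5, 11, 4, 1, 7, 2, 8, 9, 0, 3] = (0 6 7 2 5 1 10)(3 11)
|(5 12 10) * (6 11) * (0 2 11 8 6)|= |(0 2 11)(5 12 10)(6 8)|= 6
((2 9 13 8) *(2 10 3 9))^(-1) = (3 10 8 13 9)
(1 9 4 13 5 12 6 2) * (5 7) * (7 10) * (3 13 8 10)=(1 9 4 8 10 7 5 12 6 2)(3 13)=[0, 9, 1, 13, 8, 12, 2, 5, 10, 4, 7, 11, 6, 3]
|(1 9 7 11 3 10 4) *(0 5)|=|(0 5)(1 9 7 11 3 10 4)|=14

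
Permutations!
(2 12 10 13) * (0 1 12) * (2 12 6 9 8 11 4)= (0 1 6 9 8 11 4 2)(10 13 12)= [1, 6, 0, 3, 2, 5, 9, 7, 11, 8, 13, 4, 10, 12]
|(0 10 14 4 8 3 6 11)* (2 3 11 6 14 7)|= 9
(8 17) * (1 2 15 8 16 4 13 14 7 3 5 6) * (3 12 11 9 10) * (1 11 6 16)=(1 2 15 8 17)(3 5 16 4 13 14 7 12 6 11 9 10)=[0, 2, 15, 5, 13, 16, 11, 12, 17, 10, 3, 9, 6, 14, 7, 8, 4, 1]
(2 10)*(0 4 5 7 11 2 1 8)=(0 4 5 7 11 2 10 1 8)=[4, 8, 10, 3, 5, 7, 6, 11, 0, 9, 1, 2]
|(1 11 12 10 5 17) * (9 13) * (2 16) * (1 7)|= 14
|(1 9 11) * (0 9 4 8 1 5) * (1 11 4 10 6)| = 6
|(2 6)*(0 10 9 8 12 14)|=6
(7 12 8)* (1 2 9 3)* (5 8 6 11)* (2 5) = [0, 5, 9, 1, 4, 8, 11, 12, 7, 3, 10, 2, 6] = (1 5 8 7 12 6 11 2 9 3)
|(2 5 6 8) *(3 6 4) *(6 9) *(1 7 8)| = |(1 7 8 2 5 4 3 9 6)| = 9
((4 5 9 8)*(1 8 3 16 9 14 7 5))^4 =(1 8 4)(3 16 9)(5 14 7)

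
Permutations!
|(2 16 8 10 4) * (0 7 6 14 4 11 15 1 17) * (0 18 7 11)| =14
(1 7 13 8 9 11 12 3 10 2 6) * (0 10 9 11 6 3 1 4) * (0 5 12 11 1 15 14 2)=[10, 7, 3, 9, 5, 12, 4, 13, 1, 6, 0, 11, 15, 8, 2, 14]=(0 10)(1 7 13 8)(2 3 9 6 4 5 12 15 14)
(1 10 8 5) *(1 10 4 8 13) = [0, 4, 2, 3, 8, 10, 6, 7, 5, 9, 13, 11, 12, 1] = (1 4 8 5 10 13)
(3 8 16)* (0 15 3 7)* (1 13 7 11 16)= (0 15 3 8 1 13 7)(11 16)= [15, 13, 2, 8, 4, 5, 6, 0, 1, 9, 10, 16, 12, 7, 14, 3, 11]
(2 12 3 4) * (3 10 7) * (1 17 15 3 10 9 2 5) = (1 17 15 3 4 5)(2 12 9)(7 10) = [0, 17, 12, 4, 5, 1, 6, 10, 8, 2, 7, 11, 9, 13, 14, 3, 16, 15]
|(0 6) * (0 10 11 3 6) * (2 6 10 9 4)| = |(2 6 9 4)(3 10 11)| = 12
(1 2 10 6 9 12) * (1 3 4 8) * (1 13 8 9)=(1 2 10 6)(3 4 9 12)(8 13)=[0, 2, 10, 4, 9, 5, 1, 7, 13, 12, 6, 11, 3, 8]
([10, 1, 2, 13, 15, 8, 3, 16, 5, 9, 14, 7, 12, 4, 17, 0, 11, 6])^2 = [14, 1, 2, 4, 0, 5, 13, 11, 8, 9, 17, 16, 12, 15, 6, 10, 7, 3]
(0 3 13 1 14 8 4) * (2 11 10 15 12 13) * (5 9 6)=[3, 14, 11, 2, 0, 9, 5, 7, 4, 6, 15, 10, 13, 1, 8, 12]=(0 3 2 11 10 15 12 13 1 14 8 4)(5 9 6)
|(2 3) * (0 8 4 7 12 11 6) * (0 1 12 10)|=20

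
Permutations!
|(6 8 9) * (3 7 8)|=5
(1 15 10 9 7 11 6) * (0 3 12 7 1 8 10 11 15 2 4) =(0 3 12 7 15 11 6 8 10 9 1 2 4) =[3, 2, 4, 12, 0, 5, 8, 15, 10, 1, 9, 6, 7, 13, 14, 11]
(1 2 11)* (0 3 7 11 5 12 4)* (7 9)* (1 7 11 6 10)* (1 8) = (0 3 9 11 7 6 10 8 1 2 5 12 4) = [3, 2, 5, 9, 0, 12, 10, 6, 1, 11, 8, 7, 4]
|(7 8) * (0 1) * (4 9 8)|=4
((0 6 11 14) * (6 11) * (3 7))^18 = ((0 11 14)(3 7))^18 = (14)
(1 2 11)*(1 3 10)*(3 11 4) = (11)(1 2 4 3 10) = [0, 2, 4, 10, 3, 5, 6, 7, 8, 9, 1, 11]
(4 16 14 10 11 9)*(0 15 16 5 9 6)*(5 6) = (0 15 16 14 10 11 5 9 4 6) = [15, 1, 2, 3, 6, 9, 0, 7, 8, 4, 11, 5, 12, 13, 10, 16, 14]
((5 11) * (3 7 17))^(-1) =((3 7 17)(5 11))^(-1) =(3 17 7)(5 11)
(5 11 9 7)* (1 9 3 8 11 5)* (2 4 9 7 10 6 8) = [0, 7, 4, 2, 9, 5, 8, 1, 11, 10, 6, 3] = (1 7)(2 4 9 10 6 8 11 3)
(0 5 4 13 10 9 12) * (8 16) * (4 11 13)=(0 5 11 13 10 9 12)(8 16)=[5, 1, 2, 3, 4, 11, 6, 7, 16, 12, 9, 13, 0, 10, 14, 15, 8]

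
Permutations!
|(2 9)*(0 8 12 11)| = |(0 8 12 11)(2 9)| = 4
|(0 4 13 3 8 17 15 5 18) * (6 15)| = |(0 4 13 3 8 17 6 15 5 18)| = 10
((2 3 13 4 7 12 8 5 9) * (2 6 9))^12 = (2 7)(3 12)(4 5)(8 13)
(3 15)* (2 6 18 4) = (2 6 18 4)(3 15) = [0, 1, 6, 15, 2, 5, 18, 7, 8, 9, 10, 11, 12, 13, 14, 3, 16, 17, 4]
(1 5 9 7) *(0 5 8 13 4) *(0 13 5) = [0, 8, 2, 3, 13, 9, 6, 1, 5, 7, 10, 11, 12, 4] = (1 8 5 9 7)(4 13)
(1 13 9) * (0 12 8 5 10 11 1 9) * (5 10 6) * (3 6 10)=(0 12 8 3 6 5 10 11 1 13)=[12, 13, 2, 6, 4, 10, 5, 7, 3, 9, 11, 1, 8, 0]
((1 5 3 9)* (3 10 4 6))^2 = ((1 5 10 4 6 3 9))^2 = (1 10 6 9 5 4 3)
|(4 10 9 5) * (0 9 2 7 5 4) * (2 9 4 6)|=8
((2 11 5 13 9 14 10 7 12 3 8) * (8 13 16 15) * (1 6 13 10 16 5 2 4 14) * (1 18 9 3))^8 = ((1 6 13 3 10 7 12)(2 11)(4 14 16 15 8)(9 18))^8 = (18)(1 6 13 3 10 7 12)(4 15 14 8 16)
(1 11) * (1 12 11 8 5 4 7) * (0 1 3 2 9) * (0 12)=(0 1 8 5 4 7 3 2 9 12 11)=[1, 8, 9, 2, 7, 4, 6, 3, 5, 12, 10, 0, 11]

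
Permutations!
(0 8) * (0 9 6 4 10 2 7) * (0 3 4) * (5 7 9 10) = (0 8 10 2 9 6)(3 4 5 7) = [8, 1, 9, 4, 5, 7, 0, 3, 10, 6, 2]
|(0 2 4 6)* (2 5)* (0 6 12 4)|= |(0 5 2)(4 12)|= 6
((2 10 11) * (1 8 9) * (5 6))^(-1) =((1 8 9)(2 10 11)(5 6))^(-1) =(1 9 8)(2 11 10)(5 6)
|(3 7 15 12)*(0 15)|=5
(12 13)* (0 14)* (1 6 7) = (0 14)(1 6 7)(12 13) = [14, 6, 2, 3, 4, 5, 7, 1, 8, 9, 10, 11, 13, 12, 0]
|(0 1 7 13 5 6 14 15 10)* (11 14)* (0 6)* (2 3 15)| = |(0 1 7 13 5)(2 3 15 10 6 11 14)| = 35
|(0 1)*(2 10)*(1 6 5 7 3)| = 6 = |(0 6 5 7 3 1)(2 10)|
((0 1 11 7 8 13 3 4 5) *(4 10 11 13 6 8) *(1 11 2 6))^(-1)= ((0 11 7 4 5)(1 13 3 10 2 6 8))^(-1)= (0 5 4 7 11)(1 8 6 2 10 3 13)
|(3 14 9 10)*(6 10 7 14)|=|(3 6 10)(7 14 9)|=3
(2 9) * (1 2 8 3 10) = (1 2 9 8 3 10) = [0, 2, 9, 10, 4, 5, 6, 7, 3, 8, 1]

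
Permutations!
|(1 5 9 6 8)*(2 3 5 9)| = 12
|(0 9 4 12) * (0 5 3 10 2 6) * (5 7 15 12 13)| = |(0 9 4 13 5 3 10 2 6)(7 15 12)| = 9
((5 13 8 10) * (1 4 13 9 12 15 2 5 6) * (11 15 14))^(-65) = ((1 4 13 8 10 6)(2 5 9 12 14 11 15))^(-65) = (1 4 13 8 10 6)(2 11 12 5 15 14 9)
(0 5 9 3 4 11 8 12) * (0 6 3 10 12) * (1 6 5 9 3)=(0 9 10 12 5 3 4 11 8)(1 6)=[9, 6, 2, 4, 11, 3, 1, 7, 0, 10, 12, 8, 5]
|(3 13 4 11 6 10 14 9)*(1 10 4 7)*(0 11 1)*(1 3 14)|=14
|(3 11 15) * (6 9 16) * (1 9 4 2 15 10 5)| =|(1 9 16 6 4 2 15 3 11 10 5)| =11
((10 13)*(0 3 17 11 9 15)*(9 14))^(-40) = ((0 3 17 11 14 9 15)(10 13))^(-40) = (0 17 14 15 3 11 9)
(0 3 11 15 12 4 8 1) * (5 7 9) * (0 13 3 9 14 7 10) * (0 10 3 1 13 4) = [9, 4, 2, 11, 8, 3, 6, 14, 13, 5, 10, 15, 0, 1, 7, 12] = (0 9 5 3 11 15 12)(1 4 8 13)(7 14)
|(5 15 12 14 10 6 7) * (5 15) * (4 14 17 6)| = 15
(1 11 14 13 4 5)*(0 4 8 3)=(0 4 5 1 11 14 13 8 3)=[4, 11, 2, 0, 5, 1, 6, 7, 3, 9, 10, 14, 12, 8, 13]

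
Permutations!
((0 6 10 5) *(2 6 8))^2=(0 2 10)(5 8 6)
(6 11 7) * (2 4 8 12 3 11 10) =(2 4 8 12 3 11 7 6 10) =[0, 1, 4, 11, 8, 5, 10, 6, 12, 9, 2, 7, 3]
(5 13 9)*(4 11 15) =[0, 1, 2, 3, 11, 13, 6, 7, 8, 5, 10, 15, 12, 9, 14, 4] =(4 11 15)(5 13 9)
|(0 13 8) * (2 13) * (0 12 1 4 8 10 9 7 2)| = |(1 4 8 12)(2 13 10 9 7)| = 20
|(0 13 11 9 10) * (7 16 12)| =15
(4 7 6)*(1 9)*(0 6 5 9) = (0 6 4 7 5 9 1) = [6, 0, 2, 3, 7, 9, 4, 5, 8, 1]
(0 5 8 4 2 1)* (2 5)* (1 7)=[2, 0, 7, 3, 5, 8, 6, 1, 4]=(0 2 7 1)(4 5 8)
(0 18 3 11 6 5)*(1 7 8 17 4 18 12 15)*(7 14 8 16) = (0 12 15 1 14 8 17 4 18 3 11 6 5)(7 16) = [12, 14, 2, 11, 18, 0, 5, 16, 17, 9, 10, 6, 15, 13, 8, 1, 7, 4, 3]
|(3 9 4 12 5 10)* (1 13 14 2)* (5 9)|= 12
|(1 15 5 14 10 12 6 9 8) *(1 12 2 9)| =10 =|(1 15 5 14 10 2 9 8 12 6)|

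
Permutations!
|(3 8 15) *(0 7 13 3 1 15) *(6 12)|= 10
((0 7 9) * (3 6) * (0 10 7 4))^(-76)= (7 10 9)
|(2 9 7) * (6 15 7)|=5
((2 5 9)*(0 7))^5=((0 7)(2 5 9))^5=(0 7)(2 9 5)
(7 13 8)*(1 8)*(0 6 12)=(0 6 12)(1 8 7 13)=[6, 8, 2, 3, 4, 5, 12, 13, 7, 9, 10, 11, 0, 1]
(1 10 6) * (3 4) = [0, 10, 2, 4, 3, 5, 1, 7, 8, 9, 6] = (1 10 6)(3 4)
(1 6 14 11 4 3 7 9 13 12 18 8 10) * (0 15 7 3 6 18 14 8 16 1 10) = (0 15 7 9 13 12 14 11 4 6 8)(1 18 16) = [15, 18, 2, 3, 6, 5, 8, 9, 0, 13, 10, 4, 14, 12, 11, 7, 1, 17, 16]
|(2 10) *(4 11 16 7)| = 4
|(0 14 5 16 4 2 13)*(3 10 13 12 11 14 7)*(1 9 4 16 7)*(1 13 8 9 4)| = |(16)(0 13)(1 4 2 12 11 14 5 7 3 10 8 9)| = 12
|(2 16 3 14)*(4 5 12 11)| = 4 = |(2 16 3 14)(4 5 12 11)|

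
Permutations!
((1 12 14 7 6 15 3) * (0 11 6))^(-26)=((0 11 6 15 3 1 12 14 7))^(-26)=(0 11 6 15 3 1 12 14 7)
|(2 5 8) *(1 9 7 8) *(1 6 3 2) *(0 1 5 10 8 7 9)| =6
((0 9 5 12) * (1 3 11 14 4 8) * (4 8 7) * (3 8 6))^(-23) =(0 9 5 12)(1 8)(3 11 14 6)(4 7)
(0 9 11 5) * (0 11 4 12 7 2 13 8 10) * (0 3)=(0 9 4 12 7 2 13 8 10 3)(5 11)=[9, 1, 13, 0, 12, 11, 6, 2, 10, 4, 3, 5, 7, 8]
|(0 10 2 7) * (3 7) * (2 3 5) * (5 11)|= 12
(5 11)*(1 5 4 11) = (1 5)(4 11) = [0, 5, 2, 3, 11, 1, 6, 7, 8, 9, 10, 4]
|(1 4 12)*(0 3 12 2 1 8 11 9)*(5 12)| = |(0 3 5 12 8 11 9)(1 4 2)| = 21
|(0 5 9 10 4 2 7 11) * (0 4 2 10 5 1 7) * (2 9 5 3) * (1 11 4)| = |(0 11 1 7 4 10 9 3 2)| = 9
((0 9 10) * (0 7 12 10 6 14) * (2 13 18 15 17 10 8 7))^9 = (0 9 6 14)(2 15)(10 18)(13 17)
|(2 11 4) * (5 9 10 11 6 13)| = 8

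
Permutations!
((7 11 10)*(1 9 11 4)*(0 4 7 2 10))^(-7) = ((0 4 1 9 11)(2 10))^(-7) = (0 9 4 11 1)(2 10)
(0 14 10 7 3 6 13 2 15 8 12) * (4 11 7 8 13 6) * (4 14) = (0 4 11 7 3 14 10 8 12)(2 15 13) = [4, 1, 15, 14, 11, 5, 6, 3, 12, 9, 8, 7, 0, 2, 10, 13]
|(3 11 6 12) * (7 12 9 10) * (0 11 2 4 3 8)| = |(0 11 6 9 10 7 12 8)(2 4 3)| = 24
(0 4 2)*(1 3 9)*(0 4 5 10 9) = [5, 3, 4, 0, 2, 10, 6, 7, 8, 1, 9] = (0 5 10 9 1 3)(2 4)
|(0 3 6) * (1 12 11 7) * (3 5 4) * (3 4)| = 4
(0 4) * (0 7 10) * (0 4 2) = (0 2)(4 7 10) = [2, 1, 0, 3, 7, 5, 6, 10, 8, 9, 4]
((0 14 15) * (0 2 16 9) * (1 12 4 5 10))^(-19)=(0 9 16 2 15 14)(1 12 4 5 10)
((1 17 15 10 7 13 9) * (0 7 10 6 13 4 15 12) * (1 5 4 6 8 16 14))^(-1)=(0 12 17 1 14 16 8 15 4 5 9 13 6 7)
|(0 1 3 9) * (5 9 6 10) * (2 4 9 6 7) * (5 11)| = |(0 1 3 7 2 4 9)(5 6 10 11)| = 28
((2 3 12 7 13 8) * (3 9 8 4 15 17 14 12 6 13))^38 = ((2 9 8)(3 6 13 4 15 17 14 12 7))^38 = (2 8 9)(3 13 15 14 7 6 4 17 12)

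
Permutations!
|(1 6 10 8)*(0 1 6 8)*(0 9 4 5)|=|(0 1 8 6 10 9 4 5)|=8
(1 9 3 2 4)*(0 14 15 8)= (0 14 15 8)(1 9 3 2 4)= [14, 9, 4, 2, 1, 5, 6, 7, 0, 3, 10, 11, 12, 13, 15, 8]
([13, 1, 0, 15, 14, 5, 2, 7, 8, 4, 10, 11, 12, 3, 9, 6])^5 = [2, 1, 6, 13, 9, 5, 15, 7, 8, 14, 10, 11, 12, 0, 4, 3]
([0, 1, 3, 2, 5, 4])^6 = (5)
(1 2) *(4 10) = (1 2)(4 10) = [0, 2, 1, 3, 10, 5, 6, 7, 8, 9, 4]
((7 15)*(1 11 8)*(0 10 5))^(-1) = (0 5 10)(1 8 11)(7 15)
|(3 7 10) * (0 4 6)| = 3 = |(0 4 6)(3 7 10)|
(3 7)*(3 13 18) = (3 7 13 18) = [0, 1, 2, 7, 4, 5, 6, 13, 8, 9, 10, 11, 12, 18, 14, 15, 16, 17, 3]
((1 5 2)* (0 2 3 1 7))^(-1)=((0 2 7)(1 5 3))^(-1)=(0 7 2)(1 3 5)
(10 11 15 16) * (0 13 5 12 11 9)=[13, 1, 2, 3, 4, 12, 6, 7, 8, 0, 9, 15, 11, 5, 14, 16, 10]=(0 13 5 12 11 15 16 10 9)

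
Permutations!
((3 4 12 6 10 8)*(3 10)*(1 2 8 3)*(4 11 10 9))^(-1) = ((1 2 8 9 4 12 6)(3 11 10))^(-1) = (1 6 12 4 9 8 2)(3 10 11)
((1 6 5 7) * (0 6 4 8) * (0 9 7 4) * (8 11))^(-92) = (0 7 8 4 6 1 9 11 5)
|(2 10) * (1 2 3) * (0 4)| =|(0 4)(1 2 10 3)| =4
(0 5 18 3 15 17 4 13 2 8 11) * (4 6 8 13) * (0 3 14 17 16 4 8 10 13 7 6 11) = (0 5 18 14 17 11 3 15 16 4 8)(2 7 6 10 13) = [5, 1, 7, 15, 8, 18, 10, 6, 0, 9, 13, 3, 12, 2, 17, 16, 4, 11, 14]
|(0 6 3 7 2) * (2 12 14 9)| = 8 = |(0 6 3 7 12 14 9 2)|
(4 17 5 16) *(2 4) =(2 4 17 5 16) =[0, 1, 4, 3, 17, 16, 6, 7, 8, 9, 10, 11, 12, 13, 14, 15, 2, 5]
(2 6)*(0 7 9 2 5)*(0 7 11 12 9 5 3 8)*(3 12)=(0 11 3 8)(2 6 12 9)(5 7)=[11, 1, 6, 8, 4, 7, 12, 5, 0, 2, 10, 3, 9]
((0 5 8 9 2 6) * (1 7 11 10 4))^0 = (11) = ((0 5 8 9 2 6)(1 7 11 10 4))^0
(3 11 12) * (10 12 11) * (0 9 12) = (0 9 12 3 10) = [9, 1, 2, 10, 4, 5, 6, 7, 8, 12, 0, 11, 3]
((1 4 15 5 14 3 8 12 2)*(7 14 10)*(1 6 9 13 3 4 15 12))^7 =(1 12)(2 15)(3 14)(4 8)(5 6)(7 13)(9 10)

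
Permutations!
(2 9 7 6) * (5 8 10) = (2 9 7 6)(5 8 10) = [0, 1, 9, 3, 4, 8, 2, 6, 10, 7, 5]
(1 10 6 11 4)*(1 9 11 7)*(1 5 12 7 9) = (1 10 6 9 11 4)(5 12 7) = [0, 10, 2, 3, 1, 12, 9, 5, 8, 11, 6, 4, 7]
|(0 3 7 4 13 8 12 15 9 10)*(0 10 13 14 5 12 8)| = 10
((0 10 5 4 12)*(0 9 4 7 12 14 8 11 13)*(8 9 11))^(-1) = ((0 10 5 7 12 11 13)(4 14 9))^(-1) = (0 13 11 12 7 5 10)(4 9 14)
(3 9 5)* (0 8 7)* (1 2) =(0 8 7)(1 2)(3 9 5) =[8, 2, 1, 9, 4, 3, 6, 0, 7, 5]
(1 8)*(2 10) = (1 8)(2 10) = [0, 8, 10, 3, 4, 5, 6, 7, 1, 9, 2]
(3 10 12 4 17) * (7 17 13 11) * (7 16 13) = (3 10 12 4 7 17)(11 16 13) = [0, 1, 2, 10, 7, 5, 6, 17, 8, 9, 12, 16, 4, 11, 14, 15, 13, 3]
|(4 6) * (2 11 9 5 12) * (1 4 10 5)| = |(1 4 6 10 5 12 2 11 9)| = 9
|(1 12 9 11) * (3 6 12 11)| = 4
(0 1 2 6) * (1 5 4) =(0 5 4 1 2 6) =[5, 2, 6, 3, 1, 4, 0]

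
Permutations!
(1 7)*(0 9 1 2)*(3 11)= (0 9 1 7 2)(3 11)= [9, 7, 0, 11, 4, 5, 6, 2, 8, 1, 10, 3]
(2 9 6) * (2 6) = (2 9) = [0, 1, 9, 3, 4, 5, 6, 7, 8, 2]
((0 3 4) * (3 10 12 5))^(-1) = ((0 10 12 5 3 4))^(-1) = (0 4 3 5 12 10)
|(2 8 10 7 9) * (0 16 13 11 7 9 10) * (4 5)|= |(0 16 13 11 7 10 9 2 8)(4 5)|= 18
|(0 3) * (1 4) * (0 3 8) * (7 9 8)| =4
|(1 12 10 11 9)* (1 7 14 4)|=|(1 12 10 11 9 7 14 4)|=8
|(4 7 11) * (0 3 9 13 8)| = |(0 3 9 13 8)(4 7 11)| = 15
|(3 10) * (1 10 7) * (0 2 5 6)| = 4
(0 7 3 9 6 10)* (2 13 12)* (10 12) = (0 7 3 9 6 12 2 13 10) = [7, 1, 13, 9, 4, 5, 12, 3, 8, 6, 0, 11, 2, 10]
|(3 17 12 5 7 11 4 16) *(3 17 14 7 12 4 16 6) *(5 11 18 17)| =|(3 14 7 18 17 4 6)(5 12 11 16)| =28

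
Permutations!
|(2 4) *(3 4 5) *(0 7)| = 4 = |(0 7)(2 5 3 4)|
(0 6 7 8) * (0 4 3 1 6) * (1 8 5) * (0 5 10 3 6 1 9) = (0 5 9)(3 8 4 6 7 10) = [5, 1, 2, 8, 6, 9, 7, 10, 4, 0, 3]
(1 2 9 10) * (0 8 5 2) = (0 8 5 2 9 10 1) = [8, 0, 9, 3, 4, 2, 6, 7, 5, 10, 1]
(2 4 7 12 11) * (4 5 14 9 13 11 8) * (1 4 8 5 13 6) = (1 4 7 12 5 14 9 6)(2 13 11) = [0, 4, 13, 3, 7, 14, 1, 12, 8, 6, 10, 2, 5, 11, 9]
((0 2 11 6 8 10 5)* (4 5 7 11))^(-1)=(0 5 4 2)(6 11 7 10 8)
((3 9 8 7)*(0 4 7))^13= (0 4 7 3 9 8)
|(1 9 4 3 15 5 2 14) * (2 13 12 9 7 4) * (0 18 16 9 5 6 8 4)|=|(0 18 16 9 2 14 1 7)(3 15 6 8 4)(5 13 12)|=120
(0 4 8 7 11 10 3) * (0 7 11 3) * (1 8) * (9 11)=(0 4 1 8 9 11 10)(3 7)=[4, 8, 2, 7, 1, 5, 6, 3, 9, 11, 0, 10]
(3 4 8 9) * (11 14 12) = (3 4 8 9)(11 14 12) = [0, 1, 2, 4, 8, 5, 6, 7, 9, 3, 10, 14, 11, 13, 12]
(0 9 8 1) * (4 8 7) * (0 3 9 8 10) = (0 8 1 3 9 7 4 10) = [8, 3, 2, 9, 10, 5, 6, 4, 1, 7, 0]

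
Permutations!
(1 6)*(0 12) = (0 12)(1 6) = [12, 6, 2, 3, 4, 5, 1, 7, 8, 9, 10, 11, 0]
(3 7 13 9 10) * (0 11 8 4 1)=(0 11 8 4 1)(3 7 13 9 10)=[11, 0, 2, 7, 1, 5, 6, 13, 4, 10, 3, 8, 12, 9]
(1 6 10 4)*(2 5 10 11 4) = (1 6 11 4)(2 5 10) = [0, 6, 5, 3, 1, 10, 11, 7, 8, 9, 2, 4]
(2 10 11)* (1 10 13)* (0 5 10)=(0 5 10 11 2 13 1)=[5, 0, 13, 3, 4, 10, 6, 7, 8, 9, 11, 2, 12, 1]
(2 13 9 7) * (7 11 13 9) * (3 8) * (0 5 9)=(0 5 9 11 13 7 2)(3 8)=[5, 1, 0, 8, 4, 9, 6, 2, 3, 11, 10, 13, 12, 7]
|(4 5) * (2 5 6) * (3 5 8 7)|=7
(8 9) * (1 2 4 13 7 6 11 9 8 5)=(1 2 4 13 7 6 11 9 5)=[0, 2, 4, 3, 13, 1, 11, 6, 8, 5, 10, 9, 12, 7]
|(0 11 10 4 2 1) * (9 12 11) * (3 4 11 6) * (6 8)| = |(0 9 12 8 6 3 4 2 1)(10 11)| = 18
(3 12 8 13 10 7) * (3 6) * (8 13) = (3 12 13 10 7 6) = [0, 1, 2, 12, 4, 5, 3, 6, 8, 9, 7, 11, 13, 10]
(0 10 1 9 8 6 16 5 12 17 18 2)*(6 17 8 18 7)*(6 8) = (0 10 1 9 18 2)(5 12 6 16)(7 8 17) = [10, 9, 0, 3, 4, 12, 16, 8, 17, 18, 1, 11, 6, 13, 14, 15, 5, 7, 2]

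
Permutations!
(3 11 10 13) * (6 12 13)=(3 11 10 6 12 13)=[0, 1, 2, 11, 4, 5, 12, 7, 8, 9, 6, 10, 13, 3]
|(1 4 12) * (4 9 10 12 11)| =|(1 9 10 12)(4 11)| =4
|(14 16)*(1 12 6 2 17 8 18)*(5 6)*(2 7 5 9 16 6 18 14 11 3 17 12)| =|(1 2 12 9 16 11 3 17 8 14 6 7 5 18)| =14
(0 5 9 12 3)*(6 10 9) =(0 5 6 10 9 12 3) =[5, 1, 2, 0, 4, 6, 10, 7, 8, 12, 9, 11, 3]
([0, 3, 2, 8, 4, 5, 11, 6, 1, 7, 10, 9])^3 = [0, 1, 2, 3, 4, 5, 7, 9, 8, 11, 10, 6]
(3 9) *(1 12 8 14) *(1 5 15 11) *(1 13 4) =(1 12 8 14 5 15 11 13 4)(3 9) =[0, 12, 2, 9, 1, 15, 6, 7, 14, 3, 10, 13, 8, 4, 5, 11]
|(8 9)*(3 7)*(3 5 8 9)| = 4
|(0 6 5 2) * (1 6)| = 5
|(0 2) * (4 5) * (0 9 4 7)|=6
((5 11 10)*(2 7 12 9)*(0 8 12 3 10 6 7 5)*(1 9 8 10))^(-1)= ((0 10)(1 9 2 5 11 6 7 3)(8 12))^(-1)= (0 10)(1 3 7 6 11 5 2 9)(8 12)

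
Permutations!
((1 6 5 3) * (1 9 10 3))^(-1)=((1 6 5)(3 9 10))^(-1)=(1 5 6)(3 10 9)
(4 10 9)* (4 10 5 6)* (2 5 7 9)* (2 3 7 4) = (2 5 6)(3 7 9 10) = [0, 1, 5, 7, 4, 6, 2, 9, 8, 10, 3]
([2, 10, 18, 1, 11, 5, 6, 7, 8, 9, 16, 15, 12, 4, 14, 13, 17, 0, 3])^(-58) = [16, 18, 17, 2, 15, 5, 6, 7, 8, 9, 3, 13, 12, 11, 14, 4, 1, 10, 0]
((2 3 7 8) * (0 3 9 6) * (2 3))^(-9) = ((0 2 9 6)(3 7 8))^(-9) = (0 6 9 2)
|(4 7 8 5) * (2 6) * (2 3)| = 12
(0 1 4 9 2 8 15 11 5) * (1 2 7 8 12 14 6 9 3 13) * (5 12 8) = [2, 4, 8, 13, 3, 0, 9, 5, 15, 7, 10, 12, 14, 1, 6, 11] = (0 2 8 15 11 12 14 6 9 7 5)(1 4 3 13)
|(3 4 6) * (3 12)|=4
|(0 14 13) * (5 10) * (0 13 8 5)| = |(0 14 8 5 10)| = 5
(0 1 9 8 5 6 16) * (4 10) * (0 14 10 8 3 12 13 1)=[0, 9, 2, 12, 8, 6, 16, 7, 5, 3, 4, 11, 13, 1, 10, 15, 14]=(1 9 3 12 13)(4 8 5 6 16 14 10)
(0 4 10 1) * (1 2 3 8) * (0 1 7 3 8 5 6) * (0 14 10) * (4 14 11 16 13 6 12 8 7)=[14, 1, 7, 5, 0, 12, 11, 3, 4, 9, 2, 16, 8, 6, 10, 15, 13]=(0 14 10 2 7 3 5 12 8 4)(6 11 16 13)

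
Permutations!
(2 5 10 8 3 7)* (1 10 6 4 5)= (1 10 8 3 7 2)(4 5 6)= [0, 10, 1, 7, 5, 6, 4, 2, 3, 9, 8]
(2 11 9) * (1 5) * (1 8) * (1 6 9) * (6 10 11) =(1 5 8 10 11)(2 6 9) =[0, 5, 6, 3, 4, 8, 9, 7, 10, 2, 11, 1]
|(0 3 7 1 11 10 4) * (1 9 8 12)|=|(0 3 7 9 8 12 1 11 10 4)|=10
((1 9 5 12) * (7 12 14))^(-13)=((1 9 5 14 7 12))^(-13)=(1 12 7 14 5 9)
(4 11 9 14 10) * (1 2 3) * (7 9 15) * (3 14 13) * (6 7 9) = (1 2 14 10 4 11 15 9 13 3)(6 7) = [0, 2, 14, 1, 11, 5, 7, 6, 8, 13, 4, 15, 12, 3, 10, 9]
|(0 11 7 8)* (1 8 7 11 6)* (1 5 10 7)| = |(11)(0 6 5 10 7 1 8)| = 7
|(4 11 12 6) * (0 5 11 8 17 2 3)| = 10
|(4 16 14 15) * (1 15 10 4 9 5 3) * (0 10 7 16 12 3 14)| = |(0 10 4 12 3 1 15 9 5 14 7 16)| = 12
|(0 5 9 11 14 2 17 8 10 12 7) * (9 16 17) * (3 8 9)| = |(0 5 16 17 9 11 14 2 3 8 10 12 7)| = 13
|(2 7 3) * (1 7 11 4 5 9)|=|(1 7 3 2 11 4 5 9)|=8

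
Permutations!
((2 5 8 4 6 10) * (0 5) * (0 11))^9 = (0 5 8 4 6 10 2 11)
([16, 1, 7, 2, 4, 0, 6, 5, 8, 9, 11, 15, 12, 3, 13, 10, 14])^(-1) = (0 5 7 2 3 13 14 16)(10 15 11)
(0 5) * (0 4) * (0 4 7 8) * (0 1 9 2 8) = [5, 9, 8, 3, 4, 7, 6, 0, 1, 2] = (0 5 7)(1 9 2 8)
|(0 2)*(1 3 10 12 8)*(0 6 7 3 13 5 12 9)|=|(0 2 6 7 3 10 9)(1 13 5 12 8)|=35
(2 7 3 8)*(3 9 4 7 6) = (2 6 3 8)(4 7 9) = [0, 1, 6, 8, 7, 5, 3, 9, 2, 4]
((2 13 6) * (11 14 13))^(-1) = ((2 11 14 13 6))^(-1) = (2 6 13 14 11)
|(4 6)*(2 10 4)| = 4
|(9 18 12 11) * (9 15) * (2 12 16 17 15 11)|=10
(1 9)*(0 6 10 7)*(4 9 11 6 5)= [5, 11, 2, 3, 9, 4, 10, 0, 8, 1, 7, 6]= (0 5 4 9 1 11 6 10 7)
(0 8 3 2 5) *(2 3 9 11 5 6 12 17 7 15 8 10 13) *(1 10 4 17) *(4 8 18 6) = [8, 10, 4, 3, 17, 0, 12, 15, 9, 11, 13, 5, 1, 2, 14, 18, 16, 7, 6] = (0 8 9 11 5)(1 10 13 2 4 17 7 15 18 6 12)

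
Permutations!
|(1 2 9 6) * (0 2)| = 5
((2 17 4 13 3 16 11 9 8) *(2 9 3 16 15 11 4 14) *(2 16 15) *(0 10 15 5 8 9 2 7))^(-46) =(0 15 3)(2 14 4 5)(7 10 11)(8 17 16 13)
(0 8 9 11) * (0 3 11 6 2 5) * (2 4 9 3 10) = (0 8 3 11 10 2 5)(4 9 6) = [8, 1, 5, 11, 9, 0, 4, 7, 3, 6, 2, 10]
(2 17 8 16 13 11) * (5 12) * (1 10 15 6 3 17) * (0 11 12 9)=(0 11 2 1 10 15 6 3 17 8 16 13 12 5 9)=[11, 10, 1, 17, 4, 9, 3, 7, 16, 0, 15, 2, 5, 12, 14, 6, 13, 8]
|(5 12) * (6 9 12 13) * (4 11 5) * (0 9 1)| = 9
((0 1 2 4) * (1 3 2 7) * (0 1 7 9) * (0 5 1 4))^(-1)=(0 2 3)(1 5 9)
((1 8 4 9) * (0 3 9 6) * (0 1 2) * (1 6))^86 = (0 9)(1 4 8)(2 3)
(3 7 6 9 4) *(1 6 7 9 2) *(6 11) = (1 11 6 2)(3 9 4) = [0, 11, 1, 9, 3, 5, 2, 7, 8, 4, 10, 6]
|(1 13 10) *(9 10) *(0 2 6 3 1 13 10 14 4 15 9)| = |(0 2 6 3 1 10 13)(4 15 9 14)| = 28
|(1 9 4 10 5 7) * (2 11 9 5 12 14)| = |(1 5 7)(2 11 9 4 10 12 14)| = 21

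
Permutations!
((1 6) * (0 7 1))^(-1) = (0 6 1 7)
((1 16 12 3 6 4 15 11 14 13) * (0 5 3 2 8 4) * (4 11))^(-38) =(0 3)(1 12 8 14)(2 11 13 16)(5 6)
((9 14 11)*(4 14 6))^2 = (4 11 6 14 9)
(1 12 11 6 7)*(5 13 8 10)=(1 12 11 6 7)(5 13 8 10)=[0, 12, 2, 3, 4, 13, 7, 1, 10, 9, 5, 6, 11, 8]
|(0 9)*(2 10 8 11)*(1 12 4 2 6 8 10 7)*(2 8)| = |(0 9)(1 12 4 8 11 6 2 7)| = 8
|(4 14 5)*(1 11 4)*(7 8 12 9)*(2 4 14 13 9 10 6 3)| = |(1 11 14 5)(2 4 13 9 7 8 12 10 6 3)| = 20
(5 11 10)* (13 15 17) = (5 11 10)(13 15 17) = [0, 1, 2, 3, 4, 11, 6, 7, 8, 9, 5, 10, 12, 15, 14, 17, 16, 13]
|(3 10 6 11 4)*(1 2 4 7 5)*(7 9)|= |(1 2 4 3 10 6 11 9 7 5)|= 10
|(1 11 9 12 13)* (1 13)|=4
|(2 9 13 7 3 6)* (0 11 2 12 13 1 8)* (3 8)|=11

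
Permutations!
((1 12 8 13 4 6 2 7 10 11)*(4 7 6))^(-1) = ((1 12 8 13 7 10 11)(2 6))^(-1) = (1 11 10 7 13 8 12)(2 6)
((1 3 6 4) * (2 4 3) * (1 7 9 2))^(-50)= ((2 4 7 9)(3 6))^(-50)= (2 7)(4 9)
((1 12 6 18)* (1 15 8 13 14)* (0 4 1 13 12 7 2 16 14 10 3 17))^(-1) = (0 17 3 10 13 14 16 2 7 1 4)(6 12 8 15 18)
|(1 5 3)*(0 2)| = |(0 2)(1 5 3)| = 6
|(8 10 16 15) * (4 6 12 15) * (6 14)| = 8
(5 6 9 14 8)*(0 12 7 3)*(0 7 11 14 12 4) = (0 4)(3 7)(5 6 9 12 11 14 8) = [4, 1, 2, 7, 0, 6, 9, 3, 5, 12, 10, 14, 11, 13, 8]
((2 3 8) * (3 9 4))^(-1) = (2 8 3 4 9)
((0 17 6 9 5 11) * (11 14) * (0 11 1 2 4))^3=(0 9 1)(2 17 5)(4 6 14)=((0 17 6 9 5 14 1 2 4))^3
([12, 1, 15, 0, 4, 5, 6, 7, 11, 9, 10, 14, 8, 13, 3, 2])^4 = [14, 1, 2, 11, 4, 5, 6, 7, 0, 9, 10, 12, 3, 13, 8, 15]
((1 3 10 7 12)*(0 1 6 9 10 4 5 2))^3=((0 1 3 4 5 2)(6 9 10 7 12))^3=(0 4)(1 5)(2 3)(6 7 9 12 10)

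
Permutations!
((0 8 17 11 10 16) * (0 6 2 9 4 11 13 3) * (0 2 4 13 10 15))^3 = (0 10 4)(2 3 13 9)(6 15 17)(8 16 11)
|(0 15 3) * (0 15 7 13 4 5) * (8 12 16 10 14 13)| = 10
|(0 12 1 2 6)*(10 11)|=10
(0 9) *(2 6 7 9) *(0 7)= [2, 1, 6, 3, 4, 5, 0, 9, 8, 7]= (0 2 6)(7 9)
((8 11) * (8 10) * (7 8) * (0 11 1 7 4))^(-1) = (0 4 10 11)(1 8 7)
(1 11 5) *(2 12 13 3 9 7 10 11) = [0, 2, 12, 9, 4, 1, 6, 10, 8, 7, 11, 5, 13, 3] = (1 2 12 13 3 9 7 10 11 5)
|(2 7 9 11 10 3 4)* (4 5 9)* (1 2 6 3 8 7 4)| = |(1 2 4 6 3 5 9 11 10 8 7)| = 11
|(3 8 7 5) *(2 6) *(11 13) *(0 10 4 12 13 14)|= 28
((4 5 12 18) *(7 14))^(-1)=((4 5 12 18)(7 14))^(-1)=(4 18 12 5)(7 14)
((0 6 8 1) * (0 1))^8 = ((0 6 8))^8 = (0 8 6)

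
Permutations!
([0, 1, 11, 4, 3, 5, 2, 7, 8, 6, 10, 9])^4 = (11)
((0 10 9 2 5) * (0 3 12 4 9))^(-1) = (0 10)(2 9 4 12 3 5)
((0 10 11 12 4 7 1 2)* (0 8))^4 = (0 4 8 12 2 11 1 10 7)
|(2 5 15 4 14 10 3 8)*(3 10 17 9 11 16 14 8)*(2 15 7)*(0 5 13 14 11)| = 24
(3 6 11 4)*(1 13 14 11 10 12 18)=[0, 13, 2, 6, 3, 5, 10, 7, 8, 9, 12, 4, 18, 14, 11, 15, 16, 17, 1]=(1 13 14 11 4 3 6 10 12 18)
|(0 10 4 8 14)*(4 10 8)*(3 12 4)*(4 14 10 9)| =8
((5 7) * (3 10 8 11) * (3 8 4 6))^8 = (11)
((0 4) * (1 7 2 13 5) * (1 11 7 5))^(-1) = ((0 4)(1 5 11 7 2 13))^(-1) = (0 4)(1 13 2 7 11 5)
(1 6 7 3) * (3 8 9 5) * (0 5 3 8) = [5, 6, 2, 1, 4, 8, 7, 0, 9, 3] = (0 5 8 9 3 1 6 7)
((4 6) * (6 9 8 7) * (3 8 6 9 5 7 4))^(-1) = ((3 8 4 5 7 9 6))^(-1) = (3 6 9 7 5 4 8)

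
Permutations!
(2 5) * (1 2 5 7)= (1 2 7)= [0, 2, 7, 3, 4, 5, 6, 1]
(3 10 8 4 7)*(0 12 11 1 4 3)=(0 12 11 1 4 7)(3 10 8)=[12, 4, 2, 10, 7, 5, 6, 0, 3, 9, 8, 1, 11]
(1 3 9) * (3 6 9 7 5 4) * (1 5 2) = (1 6 9 5 4 3 7 2) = [0, 6, 1, 7, 3, 4, 9, 2, 8, 5]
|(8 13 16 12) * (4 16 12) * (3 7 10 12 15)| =14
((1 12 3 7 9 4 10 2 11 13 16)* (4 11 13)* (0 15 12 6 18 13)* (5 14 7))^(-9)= (0 3 7 4)(1 6 18 13 16)(2 12 14 11)(5 9 10 15)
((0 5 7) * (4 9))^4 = ((0 5 7)(4 9))^4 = (9)(0 5 7)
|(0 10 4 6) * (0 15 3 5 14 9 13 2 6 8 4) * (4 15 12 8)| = |(0 10)(2 6 12 8 15 3 5 14 9 13)| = 10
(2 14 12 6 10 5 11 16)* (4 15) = (2 14 12 6 10 5 11 16)(4 15) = [0, 1, 14, 3, 15, 11, 10, 7, 8, 9, 5, 16, 6, 13, 12, 4, 2]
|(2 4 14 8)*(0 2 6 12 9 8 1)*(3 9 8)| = 30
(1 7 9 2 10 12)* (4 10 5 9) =(1 7 4 10 12)(2 5 9) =[0, 7, 5, 3, 10, 9, 6, 4, 8, 2, 12, 11, 1]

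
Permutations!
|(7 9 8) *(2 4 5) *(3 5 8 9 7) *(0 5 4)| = 3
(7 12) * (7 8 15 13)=(7 12 8 15 13)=[0, 1, 2, 3, 4, 5, 6, 12, 15, 9, 10, 11, 8, 7, 14, 13]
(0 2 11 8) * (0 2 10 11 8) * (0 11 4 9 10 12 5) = (0 12 5)(2 8)(4 9 10) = [12, 1, 8, 3, 9, 0, 6, 7, 2, 10, 4, 11, 5]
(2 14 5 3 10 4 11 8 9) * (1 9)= (1 9 2 14 5 3 10 4 11 8)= [0, 9, 14, 10, 11, 3, 6, 7, 1, 2, 4, 8, 12, 13, 5]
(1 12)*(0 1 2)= [1, 12, 0, 3, 4, 5, 6, 7, 8, 9, 10, 11, 2]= (0 1 12 2)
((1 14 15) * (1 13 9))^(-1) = (1 9 13 15 14)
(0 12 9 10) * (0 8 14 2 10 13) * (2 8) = [12, 1, 10, 3, 4, 5, 6, 7, 14, 13, 2, 11, 9, 0, 8] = (0 12 9 13)(2 10)(8 14)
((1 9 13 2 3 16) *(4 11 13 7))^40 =(1 11 16 4 3 7 2 9 13)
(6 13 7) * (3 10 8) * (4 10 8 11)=(3 8)(4 10 11)(6 13 7)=[0, 1, 2, 8, 10, 5, 13, 6, 3, 9, 11, 4, 12, 7]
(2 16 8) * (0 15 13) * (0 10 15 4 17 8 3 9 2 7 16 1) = (0 4 17 8 7 16 3 9 2 1)(10 15 13) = [4, 0, 1, 9, 17, 5, 6, 16, 7, 2, 15, 11, 12, 10, 14, 13, 3, 8]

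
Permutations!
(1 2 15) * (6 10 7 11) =[0, 2, 15, 3, 4, 5, 10, 11, 8, 9, 7, 6, 12, 13, 14, 1] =(1 2 15)(6 10 7 11)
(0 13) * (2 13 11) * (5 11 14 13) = (0 14 13)(2 5 11) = [14, 1, 5, 3, 4, 11, 6, 7, 8, 9, 10, 2, 12, 0, 13]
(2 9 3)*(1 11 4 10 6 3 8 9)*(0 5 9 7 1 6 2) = (0 5 9 8 7 1 11 4 10 2 6 3) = [5, 11, 6, 0, 10, 9, 3, 1, 7, 8, 2, 4]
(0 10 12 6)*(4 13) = (0 10 12 6)(4 13) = [10, 1, 2, 3, 13, 5, 0, 7, 8, 9, 12, 11, 6, 4]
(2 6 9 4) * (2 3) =[0, 1, 6, 2, 3, 5, 9, 7, 8, 4] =(2 6 9 4 3)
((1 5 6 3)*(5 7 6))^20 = (7)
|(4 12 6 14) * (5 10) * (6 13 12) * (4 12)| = 10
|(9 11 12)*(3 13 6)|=3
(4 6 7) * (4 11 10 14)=[0, 1, 2, 3, 6, 5, 7, 11, 8, 9, 14, 10, 12, 13, 4]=(4 6 7 11 10 14)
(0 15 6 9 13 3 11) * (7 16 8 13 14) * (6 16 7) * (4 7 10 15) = (0 4 7 10 15 16 8 13 3 11)(6 9 14) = [4, 1, 2, 11, 7, 5, 9, 10, 13, 14, 15, 0, 12, 3, 6, 16, 8]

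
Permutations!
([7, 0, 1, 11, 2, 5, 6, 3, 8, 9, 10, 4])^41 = [1, 2, 4, 7, 11, 5, 6, 0, 8, 9, 10, 3]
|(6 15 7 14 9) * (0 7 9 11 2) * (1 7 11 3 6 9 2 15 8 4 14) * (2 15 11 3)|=14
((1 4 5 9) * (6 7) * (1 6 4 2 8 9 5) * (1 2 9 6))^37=((1 9)(2 8 6 7 4))^37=(1 9)(2 6 4 8 7)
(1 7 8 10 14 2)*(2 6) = (1 7 8 10 14 6 2) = [0, 7, 1, 3, 4, 5, 2, 8, 10, 9, 14, 11, 12, 13, 6]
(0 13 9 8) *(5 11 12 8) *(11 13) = (0 11 12 8)(5 13 9) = [11, 1, 2, 3, 4, 13, 6, 7, 0, 5, 10, 12, 8, 9]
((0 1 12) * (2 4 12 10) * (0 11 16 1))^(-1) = (1 16 11 12 4 2 10)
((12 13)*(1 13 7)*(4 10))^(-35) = (1 13 12 7)(4 10)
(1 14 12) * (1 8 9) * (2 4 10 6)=[0, 14, 4, 3, 10, 5, 2, 7, 9, 1, 6, 11, 8, 13, 12]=(1 14 12 8 9)(2 4 10 6)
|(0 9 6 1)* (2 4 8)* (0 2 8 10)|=|(0 9 6 1 2 4 10)|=7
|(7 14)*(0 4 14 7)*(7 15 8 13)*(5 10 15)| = |(0 4 14)(5 10 15 8 13 7)| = 6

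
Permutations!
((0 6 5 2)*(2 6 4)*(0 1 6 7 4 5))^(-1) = ((0 5 7 4 2 1 6))^(-1) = (0 6 1 2 4 7 5)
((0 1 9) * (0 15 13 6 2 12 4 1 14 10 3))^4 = ((0 14 10 3)(1 9 15 13 6 2 12 4))^4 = (1 6)(2 9)(4 13)(12 15)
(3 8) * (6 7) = (3 8)(6 7) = [0, 1, 2, 8, 4, 5, 7, 6, 3]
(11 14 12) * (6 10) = [0, 1, 2, 3, 4, 5, 10, 7, 8, 9, 6, 14, 11, 13, 12] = (6 10)(11 14 12)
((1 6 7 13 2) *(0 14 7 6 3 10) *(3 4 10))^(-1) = ((0 14 7 13 2 1 4 10))^(-1) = (0 10 4 1 2 13 7 14)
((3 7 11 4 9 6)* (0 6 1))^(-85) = (0 7 9 6 11 1 3 4)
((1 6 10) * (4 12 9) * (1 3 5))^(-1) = (1 5 3 10 6)(4 9 12)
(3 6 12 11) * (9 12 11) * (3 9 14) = [0, 1, 2, 6, 4, 5, 11, 7, 8, 12, 10, 9, 14, 13, 3] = (3 6 11 9 12 14)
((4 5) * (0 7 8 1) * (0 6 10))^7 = (0 7 8 1 6 10)(4 5) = ((0 7 8 1 6 10)(4 5))^7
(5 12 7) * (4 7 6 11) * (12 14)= (4 7 5 14 12 6 11)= [0, 1, 2, 3, 7, 14, 11, 5, 8, 9, 10, 4, 6, 13, 12]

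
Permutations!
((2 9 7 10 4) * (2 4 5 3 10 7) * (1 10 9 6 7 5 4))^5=(1 4 10)(2 9 3 5 7 6)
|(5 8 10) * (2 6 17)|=3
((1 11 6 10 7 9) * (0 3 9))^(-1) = ((0 3 9 1 11 6 10 7))^(-1) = (0 7 10 6 11 1 9 3)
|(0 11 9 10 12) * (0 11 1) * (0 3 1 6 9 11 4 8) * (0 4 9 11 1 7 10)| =|(0 6 11 1 3 7 10 12 9)(4 8)| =18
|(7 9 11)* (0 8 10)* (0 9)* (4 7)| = |(0 8 10 9 11 4 7)| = 7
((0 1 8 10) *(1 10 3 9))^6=((0 10)(1 8 3 9))^6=(10)(1 3)(8 9)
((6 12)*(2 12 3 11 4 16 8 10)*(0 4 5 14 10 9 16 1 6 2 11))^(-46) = (0 3 6 1 4)(5 10)(8 16 9)(11 14)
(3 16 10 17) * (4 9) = (3 16 10 17)(4 9) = [0, 1, 2, 16, 9, 5, 6, 7, 8, 4, 17, 11, 12, 13, 14, 15, 10, 3]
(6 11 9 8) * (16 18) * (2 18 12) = (2 18 16 12)(6 11 9 8) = [0, 1, 18, 3, 4, 5, 11, 7, 6, 8, 10, 9, 2, 13, 14, 15, 12, 17, 16]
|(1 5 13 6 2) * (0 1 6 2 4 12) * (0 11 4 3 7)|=|(0 1 5 13 2 6 3 7)(4 12 11)|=24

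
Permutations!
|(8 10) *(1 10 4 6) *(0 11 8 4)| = |(0 11 8)(1 10 4 6)| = 12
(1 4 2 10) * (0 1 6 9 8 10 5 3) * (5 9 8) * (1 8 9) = (0 8 10 6 9 5 3)(1 4 2) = [8, 4, 1, 0, 2, 3, 9, 7, 10, 5, 6]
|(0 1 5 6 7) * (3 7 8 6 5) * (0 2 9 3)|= 4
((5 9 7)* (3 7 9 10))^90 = (3 5)(7 10) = ((3 7 5 10))^90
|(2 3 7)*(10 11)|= 6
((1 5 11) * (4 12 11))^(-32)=((1 5 4 12 11))^(-32)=(1 12 5 11 4)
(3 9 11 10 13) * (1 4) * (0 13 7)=[13, 4, 2, 9, 1, 5, 6, 0, 8, 11, 7, 10, 12, 3]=(0 13 3 9 11 10 7)(1 4)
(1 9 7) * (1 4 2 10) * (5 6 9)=(1 5 6 9 7 4 2 10)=[0, 5, 10, 3, 2, 6, 9, 4, 8, 7, 1]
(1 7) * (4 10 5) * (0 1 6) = (0 1 7 6)(4 10 5) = [1, 7, 2, 3, 10, 4, 0, 6, 8, 9, 5]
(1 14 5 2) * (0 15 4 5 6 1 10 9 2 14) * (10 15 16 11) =(0 16 11 10 9 2 15 4 5 14 6 1) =[16, 0, 15, 3, 5, 14, 1, 7, 8, 2, 9, 10, 12, 13, 6, 4, 11]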